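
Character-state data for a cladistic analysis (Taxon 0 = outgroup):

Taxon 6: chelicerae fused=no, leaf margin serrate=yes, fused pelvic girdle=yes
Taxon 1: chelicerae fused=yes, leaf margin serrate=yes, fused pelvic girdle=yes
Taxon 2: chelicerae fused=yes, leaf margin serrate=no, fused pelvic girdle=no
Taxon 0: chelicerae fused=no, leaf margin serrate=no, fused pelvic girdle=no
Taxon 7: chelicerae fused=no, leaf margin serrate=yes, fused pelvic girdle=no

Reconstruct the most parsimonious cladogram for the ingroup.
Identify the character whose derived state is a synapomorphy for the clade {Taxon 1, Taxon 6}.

The outgroup has state 'no' for every character, so 'yes' is the derived state throughout.
chelicerae fused groups Taxon 1 and Taxon 2, which is incompatible with the clades supported by the remaining characters; treating it as convergent (homoplasy) costs fewer steps than any alternative tree.
Only Taxon 1, Taxon 6, and Taxon 7 show the derived state 'yes' for leaf margin serrate, supporting them as a clade.
fused pelvic girdle: derived state 'yes' in Taxon 1 and Taxon 6 only — synapomorphy for {Taxon 1, Taxon 6}.
Most parsimonious ingroup topology: (((Taxon 6,Taxon 1),Taxon 7),Taxon 2).
The clade {Taxon 1, Taxon 6} is supported by fused pelvic girdle: its derived state 'yes' occurs in exactly those taxa and in no other taxon (including the outgroup).

fused pelvic girdle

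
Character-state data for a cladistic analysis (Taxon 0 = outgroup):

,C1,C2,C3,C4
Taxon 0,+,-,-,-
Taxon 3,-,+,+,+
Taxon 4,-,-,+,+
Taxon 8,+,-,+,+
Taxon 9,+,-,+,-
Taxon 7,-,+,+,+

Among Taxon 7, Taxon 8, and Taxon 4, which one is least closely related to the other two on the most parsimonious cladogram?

Taxon 8

Character polarity is set by the outgroup: the derived state is whichever differs from the outgroup's state, so for C1 the derived state is '-', and for the remaining characters it is '+'.
Only Taxon 3, Taxon 4, and Taxon 7 show the derived state '-' for C1, supporting them as a clade.
C2: derived state '+' in Taxon 3 and Taxon 7 only — synapomorphy for {Taxon 3, Taxon 7}.
C3 (derived state '+') is shared by all ingroup taxa — unites the whole ingroup.
C4 (derived state '+') is shared by Taxon 3, Taxon 4, Taxon 7, and Taxon 8 — a synapomorphy uniting that clade.
Most parsimonious ingroup topology: ((((Taxon 3,Taxon 7),Taxon 4),Taxon 8),Taxon 9).
Taxon 7 and Taxon 4 share a more recent common ancestor with each other than either does with Taxon 8, so Taxon 8 is the least closely related of the three.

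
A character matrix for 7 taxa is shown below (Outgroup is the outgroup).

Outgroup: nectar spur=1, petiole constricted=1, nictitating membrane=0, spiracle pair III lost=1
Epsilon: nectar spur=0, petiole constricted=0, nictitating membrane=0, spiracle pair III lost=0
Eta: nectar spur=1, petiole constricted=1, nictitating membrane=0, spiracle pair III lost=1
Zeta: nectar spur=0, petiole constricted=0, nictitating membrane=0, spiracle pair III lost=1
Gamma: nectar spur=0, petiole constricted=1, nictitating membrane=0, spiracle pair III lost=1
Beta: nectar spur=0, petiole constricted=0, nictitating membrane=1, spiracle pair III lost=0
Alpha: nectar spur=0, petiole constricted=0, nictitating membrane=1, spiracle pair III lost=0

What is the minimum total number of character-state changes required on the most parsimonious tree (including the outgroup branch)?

4

Character polarity is set by the outgroup: the derived state is whichever differs from the outgroup's state, so for nectar spur, petiole constricted, spiracle pair III lost the derived state is '0', and for the remaining characters it is '1'.
nectar spur: derived state '0' in Alpha, Beta, Epsilon, Gamma, and Zeta only — synapomorphy for {Alpha, Beta, Epsilon, Gamma, Zeta}.
petiole constricted: derived state '0' in Alpha, Beta, Epsilon, and Zeta only — synapomorphy for {Alpha, Beta, Epsilon, Zeta}.
nictitating membrane (derived state '1') is shared by Alpha and Beta — a synapomorphy uniting that clade.
spiracle pair III lost: derived state '0' in Alpha, Beta, and Epsilon only — synapomorphy for {Alpha, Beta, Epsilon}.
Most parsimonious ingroup topology: ((((Epsilon,(Beta,Alpha)),Zeta),Gamma),Eta).
Changes per character on this tree: nectar spur: 1; petiole constricted: 1; nictitating membrane: 1; spiracle pair III lost: 1.
Total = 4.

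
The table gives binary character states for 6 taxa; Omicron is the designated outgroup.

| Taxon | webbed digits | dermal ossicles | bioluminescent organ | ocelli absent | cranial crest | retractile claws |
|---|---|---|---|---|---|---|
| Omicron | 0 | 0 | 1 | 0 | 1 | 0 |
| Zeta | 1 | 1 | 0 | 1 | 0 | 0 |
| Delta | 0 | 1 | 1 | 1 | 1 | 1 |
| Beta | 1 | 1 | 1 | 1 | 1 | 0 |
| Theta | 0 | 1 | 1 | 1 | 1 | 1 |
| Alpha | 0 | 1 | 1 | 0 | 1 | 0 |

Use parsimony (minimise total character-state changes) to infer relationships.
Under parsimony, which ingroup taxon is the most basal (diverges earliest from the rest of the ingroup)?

Character polarity is set by the outgroup: the derived state is whichever differs from the outgroup's state, so for bioluminescent organ, cranial crest the derived state is '0', and for the remaining characters it is '1'.
Only Beta and Zeta show the derived state '1' for webbed digits, supporting them as a clade.
All ingroup taxa share the derived state '1' for dermal ossicles; it defines the ingroup but does not resolve relationships within it.
bioluminescent organ: derived state '0' in Zeta only — an autapomorphy, so it tells us nothing about relationships among taxa.
ocelli absent: derived state '1' in Beta, Delta, Theta, and Zeta only — synapomorphy for {Beta, Delta, Theta, Zeta}.
cranial crest (derived state '0') is unique to Zeta (autapomorphy; uninformative for grouping).
retractile claws: derived state '1' in Delta and Theta only — synapomorphy for {Delta, Theta}.
Most parsimonious ingroup topology: (((Zeta,Beta),(Delta,Theta)),Alpha).
Alpha is sister to the clade containing all other ingroup taxa, so it is the earliest-diverging (most basal) ingroup lineage.

Alpha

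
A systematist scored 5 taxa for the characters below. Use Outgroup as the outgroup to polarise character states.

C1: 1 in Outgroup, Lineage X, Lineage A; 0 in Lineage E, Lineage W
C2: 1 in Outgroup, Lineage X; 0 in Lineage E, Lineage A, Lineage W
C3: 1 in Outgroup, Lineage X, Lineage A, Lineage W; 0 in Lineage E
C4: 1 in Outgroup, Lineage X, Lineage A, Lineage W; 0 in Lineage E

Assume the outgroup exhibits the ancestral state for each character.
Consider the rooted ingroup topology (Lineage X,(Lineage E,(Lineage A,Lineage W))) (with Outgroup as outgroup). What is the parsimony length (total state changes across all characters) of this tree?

5

Map each character onto (Lineage X,(Lineage E,(Lineage A,Lineage W))) (rooted by Outgroup) and count the minimum state changes it requires (Fitch parsimony):
C1: 2; C2: 1; C3: 1; C4: 1.
Total tree length = 5.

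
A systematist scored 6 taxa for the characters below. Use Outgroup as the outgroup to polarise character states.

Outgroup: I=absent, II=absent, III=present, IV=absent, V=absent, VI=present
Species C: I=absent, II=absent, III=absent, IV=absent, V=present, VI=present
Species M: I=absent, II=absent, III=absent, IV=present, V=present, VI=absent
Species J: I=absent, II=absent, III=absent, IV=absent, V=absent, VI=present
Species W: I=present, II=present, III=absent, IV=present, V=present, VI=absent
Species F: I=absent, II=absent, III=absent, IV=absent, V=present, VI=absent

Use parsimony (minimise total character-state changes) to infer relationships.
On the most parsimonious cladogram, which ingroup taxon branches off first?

Species J

Character polarity is set by the outgroup: the derived state is whichever differs from the outgroup's state, so for III, VI the derived state is 'absent', and for the remaining characters it is 'present'.
I (derived state 'present') is unique to Species W (autapomorphy; uninformative for grouping).
II: derived state 'present' in Species W only — an autapomorphy, so it tells us nothing about relationships among taxa.
III (derived state 'absent') is shared by all ingroup taxa — unites the whole ingroup.
IV: derived state 'present' in Species M and Species W only — synapomorphy for {Species M, Species W}.
Only Species C, Species F, Species M, and Species W show the derived state 'present' for V, supporting them as a clade.
VI (derived state 'absent') is shared by Species F, Species M, and Species W — a synapomorphy uniting that clade.
Most parsimonious ingroup topology: ((Species C,((Species M,Species W),Species F)),Species J).
Species J is sister to the clade containing all other ingroup taxa, so it is the earliest-diverging (most basal) ingroup lineage.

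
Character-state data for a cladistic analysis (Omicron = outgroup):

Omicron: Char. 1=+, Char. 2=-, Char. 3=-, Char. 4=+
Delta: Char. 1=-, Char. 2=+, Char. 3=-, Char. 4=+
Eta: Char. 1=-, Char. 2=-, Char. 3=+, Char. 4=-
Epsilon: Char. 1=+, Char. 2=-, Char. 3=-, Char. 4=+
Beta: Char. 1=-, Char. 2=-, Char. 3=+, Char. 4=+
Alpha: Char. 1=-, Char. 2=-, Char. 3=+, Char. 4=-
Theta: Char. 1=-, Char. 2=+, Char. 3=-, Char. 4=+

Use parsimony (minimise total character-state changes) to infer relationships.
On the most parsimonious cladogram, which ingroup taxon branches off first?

Epsilon

Character polarity is set by the outgroup: the derived state is whichever differs from the outgroup's state, so for Char. 1, Char. 4 the derived state is '-', and for the remaining characters it is '+'.
Char. 1 (derived state '-') is shared by Alpha, Beta, Delta, Eta, and Theta — a synapomorphy uniting that clade.
Char. 2: derived state '+' in Delta and Theta only — synapomorphy for {Delta, Theta}.
Only Alpha, Beta, and Eta show the derived state '+' for Char. 3, supporting them as a clade.
Char. 4: derived state '-' in Alpha and Eta only — synapomorphy for {Alpha, Eta}.
Most parsimonious ingroup topology: (((Delta,Theta),((Eta,Alpha),Beta)),Epsilon).
Epsilon is sister to the clade containing all other ingroup taxa, so it is the earliest-diverging (most basal) ingroup lineage.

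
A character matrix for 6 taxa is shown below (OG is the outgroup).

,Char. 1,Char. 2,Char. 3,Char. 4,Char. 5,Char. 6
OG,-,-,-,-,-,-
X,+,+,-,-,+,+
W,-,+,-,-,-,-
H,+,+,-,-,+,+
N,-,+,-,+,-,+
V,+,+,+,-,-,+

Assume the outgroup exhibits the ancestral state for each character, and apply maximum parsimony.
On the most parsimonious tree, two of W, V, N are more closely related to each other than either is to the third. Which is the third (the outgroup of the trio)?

The outgroup has state '-' for every character, so '+' is the derived state throughout.
Char. 1: derived state '+' in H, V, and X only — synapomorphy for {H, V, X}.
Char. 2 (derived state '+') is shared by all ingroup taxa — unites the whole ingroup.
Char. 3: derived state '+' in V only — an autapomorphy, so it tells us nothing about relationships among taxa.
Char. 4 (derived state '+') is unique to N (autapomorphy; uninformative for grouping).
Char. 5 (derived state '+') is shared by H and X — a synapomorphy uniting that clade.
Char. 6: derived state '+' in H, N, V, and X only — synapomorphy for {H, N, V, X}.
Most parsimonious ingroup topology: ((((X,H),V),N),W).
N and V share a more recent common ancestor with each other than either does with W, so W is the least closely related of the three.

W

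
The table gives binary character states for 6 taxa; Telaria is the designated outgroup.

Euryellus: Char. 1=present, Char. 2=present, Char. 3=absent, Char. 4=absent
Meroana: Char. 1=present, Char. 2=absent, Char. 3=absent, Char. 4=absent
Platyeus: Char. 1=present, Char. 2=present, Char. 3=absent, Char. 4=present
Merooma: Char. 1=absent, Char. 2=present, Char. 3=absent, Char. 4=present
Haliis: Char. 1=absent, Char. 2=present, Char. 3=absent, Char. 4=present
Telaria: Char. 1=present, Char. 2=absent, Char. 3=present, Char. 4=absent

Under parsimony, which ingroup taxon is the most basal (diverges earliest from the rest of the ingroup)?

Meroana

Character polarity is set by the outgroup: the derived state is whichever differs from the outgroup's state, so for Char. 1, Char. 3 the derived state is 'absent', and for the remaining characters it is 'present'.
Only Haliis and Merooma show the derived state 'absent' for Char. 1, supporting them as a clade.
Only Euryellus, Haliis, Merooma, and Platyeus show the derived state 'present' for Char. 2, supporting them as a clade.
Char. 3 (derived state 'absent') is shared by all ingroup taxa — unites the whole ingroup.
Char. 4: derived state 'present' in Haliis, Merooma, and Platyeus only — synapomorphy for {Haliis, Merooma, Platyeus}.
Most parsimonious ingroup topology: (Meroana,(((Merooma,Haliis),Platyeus),Euryellus)).
Meroana is sister to the clade containing all other ingroup taxa, so it is the earliest-diverging (most basal) ingroup lineage.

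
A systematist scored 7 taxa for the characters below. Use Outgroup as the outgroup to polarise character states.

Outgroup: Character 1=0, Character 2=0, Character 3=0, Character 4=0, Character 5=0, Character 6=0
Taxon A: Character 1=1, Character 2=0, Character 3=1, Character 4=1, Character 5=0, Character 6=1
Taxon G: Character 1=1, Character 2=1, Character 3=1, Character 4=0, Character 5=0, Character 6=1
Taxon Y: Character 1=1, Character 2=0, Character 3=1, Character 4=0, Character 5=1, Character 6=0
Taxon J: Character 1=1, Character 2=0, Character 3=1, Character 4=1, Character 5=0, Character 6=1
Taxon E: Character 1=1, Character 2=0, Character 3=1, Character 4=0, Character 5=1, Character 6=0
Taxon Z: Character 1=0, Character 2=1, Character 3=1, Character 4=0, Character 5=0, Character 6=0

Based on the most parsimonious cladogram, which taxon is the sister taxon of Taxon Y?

The outgroup has state '0' for every character, so '1' is the derived state throughout.
Only Taxon A, Taxon E, Taxon G, Taxon J, and Taxon Y show the derived state '1' for Character 1, supporting them as a clade.
Character 2 groups Taxon G and Taxon Z, which is incompatible with the clades supported by the remaining characters; treating it as convergent (homoplasy) costs fewer steps than any alternative tree.
All ingroup taxa share the derived state '1' for Character 3; it defines the ingroup but does not resolve relationships within it.
Character 4: derived state '1' in Taxon A and Taxon J only — synapomorphy for {Taxon A, Taxon J}.
Character 5 (derived state '1') is shared by Taxon E and Taxon Y — a synapomorphy uniting that clade.
Character 6: derived state '1' in Taxon A, Taxon G, and Taxon J only — synapomorphy for {Taxon A, Taxon G, Taxon J}.
Most parsimonious ingroup topology: ((((Taxon A,Taxon J),Taxon G),(Taxon Y,Taxon E)),Taxon Z).
Taxon Y and Taxon E form a cherry on this tree, so they are sister taxa.

Taxon E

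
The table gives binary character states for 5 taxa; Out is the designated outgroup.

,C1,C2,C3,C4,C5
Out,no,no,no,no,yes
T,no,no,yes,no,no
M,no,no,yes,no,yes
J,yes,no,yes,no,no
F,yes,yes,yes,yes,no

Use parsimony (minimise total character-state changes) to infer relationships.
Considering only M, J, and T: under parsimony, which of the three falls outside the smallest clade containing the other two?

Character polarity is set by the outgroup: the derived state is whichever differs from the outgroup's state, so for C5 the derived state is 'no', and for the remaining characters it is 'yes'.
C1: derived state 'yes' in F and J only — synapomorphy for {F, J}.
C2: derived state 'yes' in F only — an autapomorphy, so it tells us nothing about relationships among taxa.
All ingroup taxa share the derived state 'yes' for C3; it defines the ingroup but does not resolve relationships within it.
C4: derived state 'yes' in F only — an autapomorphy, so it tells us nothing about relationships among taxa.
Only F, J, and T show the derived state 'no' for C5, supporting them as a clade.
Most parsimonious ingroup topology: ((T,(J,F)),M).
J and T share a more recent common ancestor with each other than either does with M, so M is the least closely related of the three.

M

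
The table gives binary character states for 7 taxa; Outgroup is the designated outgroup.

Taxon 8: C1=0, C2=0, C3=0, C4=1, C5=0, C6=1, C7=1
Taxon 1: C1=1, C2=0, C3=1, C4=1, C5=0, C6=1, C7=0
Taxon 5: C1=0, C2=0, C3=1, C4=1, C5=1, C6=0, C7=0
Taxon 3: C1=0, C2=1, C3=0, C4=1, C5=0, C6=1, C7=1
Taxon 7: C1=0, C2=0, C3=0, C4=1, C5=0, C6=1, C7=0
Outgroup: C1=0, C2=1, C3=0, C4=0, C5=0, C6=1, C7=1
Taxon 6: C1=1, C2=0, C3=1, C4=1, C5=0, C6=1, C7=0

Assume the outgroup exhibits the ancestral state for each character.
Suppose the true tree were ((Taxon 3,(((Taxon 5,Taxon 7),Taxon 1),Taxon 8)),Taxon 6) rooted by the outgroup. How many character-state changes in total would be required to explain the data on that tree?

12

Map each character onto ((Taxon 3,(((Taxon 5,Taxon 7),Taxon 1),Taxon 8)),Taxon 6) (rooted by Outgroup) and count the minimum state changes it requires (Fitch parsimony):
C1: 2; C2: 2; C3: 3; C4: 1; C5: 1; C6: 1; C7: 2.
Total tree length = 12.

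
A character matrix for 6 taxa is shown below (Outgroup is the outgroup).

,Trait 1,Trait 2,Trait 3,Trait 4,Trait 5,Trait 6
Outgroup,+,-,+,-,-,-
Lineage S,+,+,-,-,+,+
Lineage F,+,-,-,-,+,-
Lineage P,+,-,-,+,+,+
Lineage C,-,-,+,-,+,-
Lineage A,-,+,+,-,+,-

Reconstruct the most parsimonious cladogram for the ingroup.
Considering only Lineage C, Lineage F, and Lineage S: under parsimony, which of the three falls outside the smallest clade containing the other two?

Lineage C

Character polarity is set by the outgroup: the derived state is whichever differs from the outgroup's state, so for Trait 1, Trait 3 the derived state is '-', and for the remaining characters it is '+'.
Trait 1 (derived state '-') is shared by Lineage A and Lineage C — a synapomorphy uniting that clade.
Trait 2 groups Lineage A and Lineage S, which is incompatible with the clades supported by the remaining characters; treating it as convergent (homoplasy) costs fewer steps than any alternative tree.
Trait 3: derived state '-' in Lineage F, Lineage P, and Lineage S only — synapomorphy for {Lineage F, Lineage P, Lineage S}.
Trait 4 (derived state '+') is unique to Lineage P (autapomorphy; uninformative for grouping).
All ingroup taxa share the derived state '+' for Trait 5; it defines the ingroup but does not resolve relationships within it.
Only Lineage P and Lineage S show the derived state '+' for Trait 6, supporting them as a clade.
Most parsimonious ingroup topology: (((Lineage S,Lineage P),Lineage F),(Lineage C,Lineage A)).
Lineage S and Lineage F share a more recent common ancestor with each other than either does with Lineage C, so Lineage C is the least closely related of the three.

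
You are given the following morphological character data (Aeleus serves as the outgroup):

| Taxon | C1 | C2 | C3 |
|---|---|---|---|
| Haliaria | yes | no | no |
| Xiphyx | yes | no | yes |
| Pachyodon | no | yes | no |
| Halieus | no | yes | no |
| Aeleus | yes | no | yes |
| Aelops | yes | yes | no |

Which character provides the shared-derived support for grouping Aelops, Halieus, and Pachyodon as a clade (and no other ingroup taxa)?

C2

Character polarity is set by the outgroup: the derived state is whichever differs from the outgroup's state, so for C1, C3 the derived state is 'no', and for the remaining characters it is 'yes'.
Only Halieus and Pachyodon show the derived state 'no' for C1, supporting them as a clade.
C2: derived state 'yes' in Aelops, Halieus, and Pachyodon only — synapomorphy for {Aelops, Halieus, Pachyodon}.
C3: derived state 'no' in Aelops, Haliaria, Halieus, and Pachyodon only — synapomorphy for {Aelops, Haliaria, Halieus, Pachyodon}.
Most parsimonious ingroup topology: ((((Halieus,Pachyodon),Aelops),Haliaria),Xiphyx).
The clade {Aelops, Halieus, Pachyodon} is supported by C2: its derived state 'yes' occurs in exactly those taxa and in no other taxon (including the outgroup).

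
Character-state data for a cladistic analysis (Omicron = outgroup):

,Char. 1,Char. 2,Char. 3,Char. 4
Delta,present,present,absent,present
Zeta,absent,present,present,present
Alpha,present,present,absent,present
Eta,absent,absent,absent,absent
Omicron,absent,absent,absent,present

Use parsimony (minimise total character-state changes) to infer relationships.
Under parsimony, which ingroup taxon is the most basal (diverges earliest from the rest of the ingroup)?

Eta

Character polarity is set by the outgroup: the derived state is whichever differs from the outgroup's state, so for Char. 4 the derived state is 'absent', and for the remaining characters it is 'present'.
Char. 1 (derived state 'present') is shared by Alpha and Delta — a synapomorphy uniting that clade.
Char. 2 (derived state 'present') is shared by Alpha, Delta, and Zeta — a synapomorphy uniting that clade.
Char. 3 (derived state 'present') is unique to Zeta (autapomorphy; uninformative for grouping).
Char. 4 (derived state 'absent') is unique to Eta (autapomorphy; uninformative for grouping).
Most parsimonious ingroup topology: (((Alpha,Delta),Zeta),Eta).
Eta is sister to the clade containing all other ingroup taxa, so it is the earliest-diverging (most basal) ingroup lineage.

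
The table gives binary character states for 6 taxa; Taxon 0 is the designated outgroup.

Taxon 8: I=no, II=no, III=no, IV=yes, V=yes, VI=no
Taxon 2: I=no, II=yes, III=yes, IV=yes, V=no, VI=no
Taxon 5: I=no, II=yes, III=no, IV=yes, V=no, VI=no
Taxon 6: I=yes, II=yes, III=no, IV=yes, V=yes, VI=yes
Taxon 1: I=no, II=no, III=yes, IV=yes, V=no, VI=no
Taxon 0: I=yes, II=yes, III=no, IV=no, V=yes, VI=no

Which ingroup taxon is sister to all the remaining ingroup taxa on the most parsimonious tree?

Character polarity is set by the outgroup: the derived state is whichever differs from the outgroup's state, so for I, II, V the derived state is 'no', and for the remaining characters it is 'yes'.
I: derived state 'no' in Taxon 1, Taxon 2, Taxon 5, and Taxon 8 only — synapomorphy for {Taxon 1, Taxon 2, Taxon 5, Taxon 8}.
II groups Taxon 1 and Taxon 8, which is incompatible with the clades supported by the remaining characters; treating it as convergent (homoplasy) costs fewer steps than any alternative tree.
III: derived state 'yes' in Taxon 1 and Taxon 2 only — synapomorphy for {Taxon 1, Taxon 2}.
IV (derived state 'yes') is shared by all ingroup taxa — unites the whole ingroup.
V (derived state 'no') is shared by Taxon 1, Taxon 2, and Taxon 5 — a synapomorphy uniting that clade.
VI: derived state 'yes' in Taxon 6 only — an autapomorphy, so it tells us nothing about relationships among taxa.
Most parsimonious ingroup topology: ((((Taxon 2,Taxon 1),Taxon 5),Taxon 8),Taxon 6).
Taxon 6 is sister to the clade containing all other ingroup taxa, so it is the earliest-diverging (most basal) ingroup lineage.

Taxon 6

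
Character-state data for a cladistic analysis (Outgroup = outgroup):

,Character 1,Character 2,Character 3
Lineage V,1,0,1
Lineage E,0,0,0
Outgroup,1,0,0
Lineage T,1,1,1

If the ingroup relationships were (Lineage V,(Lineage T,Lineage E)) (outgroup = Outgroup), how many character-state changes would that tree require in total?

Map each character onto (Lineage V,(Lineage T,Lineage E)) (rooted by Outgroup) and count the minimum state changes it requires (Fitch parsimony):
Character 1: 1; Character 2: 1; Character 3: 2.
Total tree length = 4.

4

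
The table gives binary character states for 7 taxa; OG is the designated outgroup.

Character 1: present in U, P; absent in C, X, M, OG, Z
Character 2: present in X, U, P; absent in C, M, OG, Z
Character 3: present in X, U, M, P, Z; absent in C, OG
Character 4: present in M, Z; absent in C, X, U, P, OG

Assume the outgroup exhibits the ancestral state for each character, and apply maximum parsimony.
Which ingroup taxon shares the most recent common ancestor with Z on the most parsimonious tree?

M

The outgroup has state 'absent' for every character, so 'present' is the derived state throughout.
Only P and U show the derived state 'present' for Character 1, supporting them as a clade.
Only P, U, and X show the derived state 'present' for Character 2, supporting them as a clade.
Only M, P, U, X, and Z show the derived state 'present' for Character 3, supporting them as a clade.
Only M and Z show the derived state 'present' for Character 4, supporting them as a clade.
Most parsimonious ingroup topology: (((M,Z),(X,(U,P))),C).
Z and M form a cherry on this tree, so they are sister taxa.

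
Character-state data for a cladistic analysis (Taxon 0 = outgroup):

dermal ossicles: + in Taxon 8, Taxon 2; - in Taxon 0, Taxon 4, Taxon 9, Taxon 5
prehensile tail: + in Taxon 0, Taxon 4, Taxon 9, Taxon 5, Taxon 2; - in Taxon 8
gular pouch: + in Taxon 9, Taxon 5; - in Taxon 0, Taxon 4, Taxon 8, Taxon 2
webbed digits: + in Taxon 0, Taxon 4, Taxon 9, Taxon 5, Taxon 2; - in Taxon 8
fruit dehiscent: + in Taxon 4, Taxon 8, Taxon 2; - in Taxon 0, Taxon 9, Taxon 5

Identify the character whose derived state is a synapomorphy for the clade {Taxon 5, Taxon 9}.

Character polarity is set by the outgroup: the derived state is whichever differs from the outgroup's state, so for prehensile tail, webbed digits the derived state is '-', and for the remaining characters it is '+'.
dermal ossicles: derived state '+' in Taxon 2 and Taxon 8 only — synapomorphy for {Taxon 2, Taxon 8}.
prehensile tail (derived state '-') is unique to Taxon 8 (autapomorphy; uninformative for grouping).
gular pouch (derived state '+') is shared by Taxon 5 and Taxon 9 — a synapomorphy uniting that clade.
webbed digits (derived state '-') is unique to Taxon 8 (autapomorphy; uninformative for grouping).
Only Taxon 2, Taxon 4, and Taxon 8 show the derived state '+' for fruit dehiscent, supporting them as a clade.
Most parsimonious ingroup topology: ((Taxon 4,(Taxon 8,Taxon 2)),(Taxon 9,Taxon 5)).
The clade {Taxon 5, Taxon 9} is supported by gular pouch: its derived state '+' occurs in exactly those taxa and in no other taxon (including the outgroup).

gular pouch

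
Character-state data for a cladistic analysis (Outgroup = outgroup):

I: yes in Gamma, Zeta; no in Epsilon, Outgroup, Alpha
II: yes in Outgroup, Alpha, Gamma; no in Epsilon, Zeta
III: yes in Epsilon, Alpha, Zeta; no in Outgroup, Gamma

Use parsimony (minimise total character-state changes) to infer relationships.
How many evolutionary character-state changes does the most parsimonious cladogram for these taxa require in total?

4

Character polarity is set by the outgroup: the derived state is whichever differs from the outgroup's state, so for II the derived state is 'no', and for the remaining characters it is 'yes'.
I groups Gamma and Zeta, which is incompatible with the clades supported by the remaining characters; treating it as convergent (homoplasy) costs fewer steps than any alternative tree.
II (derived state 'no') is shared by Epsilon and Zeta — a synapomorphy uniting that clade.
III (derived state 'yes') is shared by Alpha, Epsilon, and Zeta — a synapomorphy uniting that clade.
Most parsimonious ingroup topology: (((Epsilon,Zeta),Alpha),Gamma).
Changes per character on this tree: I: 2; II: 1; III: 1.
Total = 4.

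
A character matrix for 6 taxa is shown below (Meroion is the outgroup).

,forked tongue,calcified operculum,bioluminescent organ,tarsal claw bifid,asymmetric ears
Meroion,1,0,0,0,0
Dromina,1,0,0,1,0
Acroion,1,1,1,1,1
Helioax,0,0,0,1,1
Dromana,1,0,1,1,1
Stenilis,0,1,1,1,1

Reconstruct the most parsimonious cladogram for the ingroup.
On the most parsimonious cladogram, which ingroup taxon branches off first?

Character polarity is set by the outgroup: the derived state is whichever differs from the outgroup's state, so for forked tongue the derived state is '0', and for the remaining characters it is '1'.
forked tongue (state '0') occurs in Helioax and Stenilis but conflicts with the nesting implied by the other characters — most parsimoniously interpreted as homoplasy.
calcified operculum (derived state '1') is shared by Acroion and Stenilis — a synapomorphy uniting that clade.
Only Acroion, Dromana, and Stenilis show the derived state '1' for bioluminescent organ, supporting them as a clade.
All ingroup taxa share the derived state '1' for tarsal claw bifid; it defines the ingroup but does not resolve relationships within it.
Only Acroion, Dromana, Helioax, and Stenilis show the derived state '1' for asymmetric ears, supporting them as a clade.
Most parsimonious ingroup topology: (Dromina,(((Acroion,Stenilis),Dromana),Helioax)).
Dromina is sister to the clade containing all other ingroup taxa, so it is the earliest-diverging (most basal) ingroup lineage.

Dromina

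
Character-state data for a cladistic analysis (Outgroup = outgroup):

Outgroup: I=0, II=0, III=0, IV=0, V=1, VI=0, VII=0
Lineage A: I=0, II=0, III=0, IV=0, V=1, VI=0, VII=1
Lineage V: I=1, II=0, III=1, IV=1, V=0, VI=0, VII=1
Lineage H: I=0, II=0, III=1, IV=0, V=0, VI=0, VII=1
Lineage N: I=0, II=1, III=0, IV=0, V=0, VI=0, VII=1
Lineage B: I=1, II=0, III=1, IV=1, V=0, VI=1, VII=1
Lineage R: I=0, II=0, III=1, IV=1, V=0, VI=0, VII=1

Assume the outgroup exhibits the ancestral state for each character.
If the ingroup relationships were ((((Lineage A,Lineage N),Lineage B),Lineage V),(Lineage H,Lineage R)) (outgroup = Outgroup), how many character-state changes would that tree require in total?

Map each character onto ((((Lineage A,Lineage N),Lineage B),Lineage V),(Lineage H,Lineage R)) (rooted by Outgroup) and count the minimum state changes it requires (Fitch parsimony):
I: 2; II: 1; III: 2; IV: 3; V: 2; VI: 1; VII: 1.
Total tree length = 12.

12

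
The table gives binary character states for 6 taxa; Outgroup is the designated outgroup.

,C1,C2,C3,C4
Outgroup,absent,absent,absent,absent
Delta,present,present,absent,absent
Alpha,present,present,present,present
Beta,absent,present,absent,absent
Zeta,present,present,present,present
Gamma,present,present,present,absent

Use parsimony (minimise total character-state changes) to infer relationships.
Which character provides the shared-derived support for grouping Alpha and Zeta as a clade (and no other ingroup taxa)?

The outgroup has state 'absent' for every character, so 'present' is the derived state throughout.
C1: derived state 'present' in Alpha, Delta, Gamma, and Zeta only — synapomorphy for {Alpha, Delta, Gamma, Zeta}.
C2 (derived state 'present') is shared by all ingroup taxa — unites the whole ingroup.
C3 (derived state 'present') is shared by Alpha, Gamma, and Zeta — a synapomorphy uniting that clade.
Only Alpha and Zeta show the derived state 'present' for C4, supporting them as a clade.
Most parsimonious ingroup topology: ((Delta,((Alpha,Zeta),Gamma)),Beta).
The clade {Alpha, Zeta} is supported by C4: its derived state 'present' occurs in exactly those taxa and in no other taxon (including the outgroup).

C4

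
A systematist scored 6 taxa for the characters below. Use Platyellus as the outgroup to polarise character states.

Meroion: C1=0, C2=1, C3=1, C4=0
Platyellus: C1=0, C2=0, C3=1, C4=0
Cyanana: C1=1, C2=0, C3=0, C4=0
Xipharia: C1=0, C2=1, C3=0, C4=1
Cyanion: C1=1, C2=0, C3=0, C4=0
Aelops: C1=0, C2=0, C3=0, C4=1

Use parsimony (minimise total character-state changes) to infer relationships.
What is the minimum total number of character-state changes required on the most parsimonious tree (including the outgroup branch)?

5

Character polarity is set by the outgroup: the derived state is whichever differs from the outgroup's state, so for C3 the derived state is '0', and for the remaining characters it is '1'.
Only Cyanana and Cyanion show the derived state '1' for C1, supporting them as a clade.
C2 groups Meroion and Xipharia, which is incompatible with the clades supported by the remaining characters; treating it as convergent (homoplasy) costs fewer steps than any alternative tree.
Only Aelops, Cyanana, Cyanion, and Xipharia show the derived state '0' for C3, supporting them as a clade.
C4: derived state '1' in Aelops and Xipharia only — synapomorphy for {Aelops, Xipharia}.
Most parsimonious ingroup topology: (((Xipharia,Aelops),(Cyanion,Cyanana)),Meroion).
Changes per character on this tree: C1: 1; C2: 2; C3: 1; C4: 1.
Total = 5.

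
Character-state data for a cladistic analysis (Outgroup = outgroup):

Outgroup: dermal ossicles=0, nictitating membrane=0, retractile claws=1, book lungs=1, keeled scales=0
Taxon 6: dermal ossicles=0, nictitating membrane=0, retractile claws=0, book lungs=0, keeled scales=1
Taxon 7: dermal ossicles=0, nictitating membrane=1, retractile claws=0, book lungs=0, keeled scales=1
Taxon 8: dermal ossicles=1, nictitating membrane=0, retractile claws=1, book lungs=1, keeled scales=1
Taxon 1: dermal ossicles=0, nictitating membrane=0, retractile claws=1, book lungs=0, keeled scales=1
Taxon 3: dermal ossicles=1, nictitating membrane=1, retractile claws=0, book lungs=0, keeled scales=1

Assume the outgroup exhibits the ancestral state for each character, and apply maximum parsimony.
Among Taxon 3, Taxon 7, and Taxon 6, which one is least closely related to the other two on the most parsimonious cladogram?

Taxon 6

Character polarity is set by the outgroup: the derived state is whichever differs from the outgroup's state, so for retractile claws, book lungs the derived state is '0', and for the remaining characters it is '1'.
dermal ossicles groups Taxon 3 and Taxon 8, which is incompatible with the clades supported by the remaining characters; treating it as convergent (homoplasy) costs fewer steps than any alternative tree.
Only Taxon 3 and Taxon 7 show the derived state '1' for nictitating membrane, supporting them as a clade.
retractile claws: derived state '0' in Taxon 3, Taxon 6, and Taxon 7 only — synapomorphy for {Taxon 3, Taxon 6, Taxon 7}.
book lungs (derived state '0') is shared by Taxon 1, Taxon 3, Taxon 6, and Taxon 7 — a synapomorphy uniting that clade.
All ingroup taxa share the derived state '1' for keeled scales; it defines the ingroup but does not resolve relationships within it.
Most parsimonious ingroup topology: (((Taxon 6,(Taxon 7,Taxon 3)),Taxon 1),Taxon 8).
Taxon 3 and Taxon 7 share a more recent common ancestor with each other than either does with Taxon 6, so Taxon 6 is the least closely related of the three.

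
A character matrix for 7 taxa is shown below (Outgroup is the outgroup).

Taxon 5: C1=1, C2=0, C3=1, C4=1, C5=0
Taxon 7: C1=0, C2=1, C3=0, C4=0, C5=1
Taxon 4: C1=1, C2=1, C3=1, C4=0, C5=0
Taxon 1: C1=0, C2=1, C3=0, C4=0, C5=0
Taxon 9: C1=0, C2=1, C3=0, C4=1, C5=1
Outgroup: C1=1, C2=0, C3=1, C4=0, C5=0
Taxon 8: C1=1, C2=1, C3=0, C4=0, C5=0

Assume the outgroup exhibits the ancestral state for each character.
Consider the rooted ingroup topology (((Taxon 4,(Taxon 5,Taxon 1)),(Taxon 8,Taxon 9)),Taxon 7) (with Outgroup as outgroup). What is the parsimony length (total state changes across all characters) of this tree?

Map each character onto (((Taxon 4,(Taxon 5,Taxon 1)),(Taxon 8,Taxon 9)),Taxon 7) (rooted by Outgroup) and count the minimum state changes it requires (Fitch parsimony):
C1: 3; C2: 2; C3: 3; C4: 2; C5: 2.
Total tree length = 12.

12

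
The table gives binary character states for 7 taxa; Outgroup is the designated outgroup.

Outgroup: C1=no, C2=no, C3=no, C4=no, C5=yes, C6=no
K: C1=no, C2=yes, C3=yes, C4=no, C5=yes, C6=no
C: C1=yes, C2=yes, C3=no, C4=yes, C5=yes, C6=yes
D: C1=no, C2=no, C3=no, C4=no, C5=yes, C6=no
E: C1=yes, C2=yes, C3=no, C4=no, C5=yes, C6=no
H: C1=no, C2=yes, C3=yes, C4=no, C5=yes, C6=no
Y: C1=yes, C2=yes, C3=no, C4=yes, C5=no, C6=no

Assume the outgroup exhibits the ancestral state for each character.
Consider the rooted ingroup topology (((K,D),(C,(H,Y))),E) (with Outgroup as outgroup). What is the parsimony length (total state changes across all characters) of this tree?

Map each character onto (((K,D),(C,(H,Y))),E) (rooted by Outgroup) and count the minimum state changes it requires (Fitch parsimony):
C1: 3; C2: 2; C3: 2; C4: 2; C5: 1; C6: 1.
Total tree length = 11.

11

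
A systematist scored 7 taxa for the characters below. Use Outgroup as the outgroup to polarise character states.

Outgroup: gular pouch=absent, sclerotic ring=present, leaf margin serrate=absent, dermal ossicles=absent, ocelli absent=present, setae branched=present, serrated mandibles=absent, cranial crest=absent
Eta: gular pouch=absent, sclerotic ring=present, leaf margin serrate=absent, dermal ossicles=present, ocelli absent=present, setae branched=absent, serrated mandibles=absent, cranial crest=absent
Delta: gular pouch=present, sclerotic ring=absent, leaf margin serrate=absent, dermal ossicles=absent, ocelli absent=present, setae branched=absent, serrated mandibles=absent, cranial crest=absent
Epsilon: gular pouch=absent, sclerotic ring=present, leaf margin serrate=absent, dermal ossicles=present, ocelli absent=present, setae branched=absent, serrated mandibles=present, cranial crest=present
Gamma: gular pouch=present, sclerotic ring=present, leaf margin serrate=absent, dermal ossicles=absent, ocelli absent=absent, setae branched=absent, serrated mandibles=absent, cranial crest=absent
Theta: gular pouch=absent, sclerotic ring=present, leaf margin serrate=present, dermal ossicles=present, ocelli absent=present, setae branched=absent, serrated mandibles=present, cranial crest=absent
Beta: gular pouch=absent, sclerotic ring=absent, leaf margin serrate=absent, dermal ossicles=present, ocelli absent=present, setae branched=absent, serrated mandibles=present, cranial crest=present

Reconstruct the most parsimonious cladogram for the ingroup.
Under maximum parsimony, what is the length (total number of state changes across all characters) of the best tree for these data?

Character polarity is set by the outgroup: the derived state is whichever differs from the outgroup's state, so for sclerotic ring, ocelli absent, setae branched the derived state is 'absent', and for the remaining characters it is 'present'.
gular pouch: derived state 'present' in Delta and Gamma only — synapomorphy for {Delta, Gamma}.
sclerotic ring (state 'absent') occurs in Beta and Delta but conflicts with the nesting implied by the other characters — most parsimoniously interpreted as homoplasy.
leaf margin serrate (derived state 'present') is unique to Theta (autapomorphy; uninformative for grouping).
Only Beta, Epsilon, Eta, and Theta show the derived state 'present' for dermal ossicles, supporting them as a clade.
ocelli absent: derived state 'absent' in Gamma only — an autapomorphy, so it tells us nothing about relationships among taxa.
setae branched (derived state 'absent') is shared by all ingroup taxa — unites the whole ingroup.
Only Beta, Epsilon, and Theta show the derived state 'present' for serrated mandibles, supporting them as a clade.
cranial crest: derived state 'present' in Beta and Epsilon only — synapomorphy for {Beta, Epsilon}.
Most parsimonious ingroup topology: ((Eta,((Epsilon,Beta),Theta)),(Delta,Gamma)).
Changes per character on this tree: gular pouch: 1; sclerotic ring: 2; leaf margin serrate: 1; dermal ossicles: 1; ocelli absent: 1; setae branched: 1; serrated mandibles: 1; cranial crest: 1.
Total = 9.

9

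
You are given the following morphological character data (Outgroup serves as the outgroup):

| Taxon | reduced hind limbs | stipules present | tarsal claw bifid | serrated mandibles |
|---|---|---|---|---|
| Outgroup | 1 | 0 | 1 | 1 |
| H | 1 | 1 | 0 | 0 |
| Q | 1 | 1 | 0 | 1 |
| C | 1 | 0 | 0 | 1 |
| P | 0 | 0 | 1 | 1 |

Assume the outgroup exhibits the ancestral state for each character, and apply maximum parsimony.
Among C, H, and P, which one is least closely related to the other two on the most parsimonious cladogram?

Character polarity is set by the outgroup: the derived state is whichever differs from the outgroup's state, so for reduced hind limbs, tarsal claw bifid, serrated mandibles the derived state is '0', and for the remaining characters it is '1'.
reduced hind limbs: derived state '0' in P only — an autapomorphy, so it tells us nothing about relationships among taxa.
Only H and Q show the derived state '1' for stipules present, supporting them as a clade.
tarsal claw bifid (derived state '0') is shared by C, H, and Q — a synapomorphy uniting that clade.
serrated mandibles (derived state '0') is unique to H (autapomorphy; uninformative for grouping).
Most parsimonious ingroup topology: (((H,Q),C),P).
H and C share a more recent common ancestor with each other than either does with P, so P is the least closely related of the three.

P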